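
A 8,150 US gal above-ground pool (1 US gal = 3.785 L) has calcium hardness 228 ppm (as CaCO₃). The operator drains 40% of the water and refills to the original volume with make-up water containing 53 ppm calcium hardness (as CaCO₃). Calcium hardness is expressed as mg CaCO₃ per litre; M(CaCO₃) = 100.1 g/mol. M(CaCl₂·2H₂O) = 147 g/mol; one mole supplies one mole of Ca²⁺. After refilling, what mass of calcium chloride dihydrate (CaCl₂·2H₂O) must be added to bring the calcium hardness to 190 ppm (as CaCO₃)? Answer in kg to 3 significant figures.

1.45 kg

Volume: 8,150 US gal × 3.785 L/gal = 30,848 L.
After draining 40% and refilling: 228 × 0.60 + 53 × 0.40 = 158 ppm.
Deficit to target: 190 − 158 = 32 mg/L.
As CaCO₃: 32 mg/L × 30,848 L = 987.1 g; ÷ 100.1 = 9.861 mol Ca²⁺.
Mass: 9.861 × 147 = 1450 g.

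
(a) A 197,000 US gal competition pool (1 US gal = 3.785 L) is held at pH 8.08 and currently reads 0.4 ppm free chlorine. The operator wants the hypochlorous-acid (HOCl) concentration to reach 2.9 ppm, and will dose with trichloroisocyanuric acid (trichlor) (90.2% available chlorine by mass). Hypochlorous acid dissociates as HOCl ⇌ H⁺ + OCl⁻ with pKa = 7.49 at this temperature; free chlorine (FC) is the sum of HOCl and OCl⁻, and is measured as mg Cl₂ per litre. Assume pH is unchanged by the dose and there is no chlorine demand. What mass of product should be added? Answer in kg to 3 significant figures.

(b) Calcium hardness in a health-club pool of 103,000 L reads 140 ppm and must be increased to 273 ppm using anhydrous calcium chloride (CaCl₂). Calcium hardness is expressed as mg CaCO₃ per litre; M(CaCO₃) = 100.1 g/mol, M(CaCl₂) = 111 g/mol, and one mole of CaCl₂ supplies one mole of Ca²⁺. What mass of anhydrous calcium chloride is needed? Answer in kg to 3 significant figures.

(a) 11.4 kg; (b) 15.2 kg

(a) Volume: 197,000 US gal × 3.785 L/gal = 745,645 L.
(a) [OCl⁻]/[HOCl] = 10^(pH − pKa) = 10^(8.08 − 7.49) = 3.89; fraction as HOCl = 1/(1 + 3.89) = 0.2045.
(a) Free chlorine required for 2.9 ppm HOCl: 2.9 / 0.2045 = 14.18 ppm.
(a) FC to add: 14.18 − 0.4 = 13.78 mg/L as Cl₂.
(a) Cl₂ equivalent: 13.78 mg/L × 745,645 L = 10,280 g.
(a) Product at 90.2% available Cl: 10,280 / 0.902 = 11,390 g.

(b) Hardness to add: (273 − 140) = 133 mg/L as CaCO₃ × 103,000 L = 13,700 g as CaCO₃.
(b) Moles of Ca²⁺ (1 mol Ca²⁺ ≡ 1 mol CaCO₃): 13,700 / 100.1 g/mol = 136.9 mol.
(b) Mass of CaCl₂: 136.9 × 111 = 15,190 g.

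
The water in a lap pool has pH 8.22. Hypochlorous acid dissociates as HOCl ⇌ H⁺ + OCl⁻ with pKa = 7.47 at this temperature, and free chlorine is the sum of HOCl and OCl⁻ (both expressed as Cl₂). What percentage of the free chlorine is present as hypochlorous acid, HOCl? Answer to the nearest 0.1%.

15.1%

[OCl⁻]/[HOCl] = 10^(pH − pKa) = 10^(8.22 − 7.47) = 10^0.75 = 5.623.
Fraction as HOCl = 1 / (1 + 5.623) = 0.151.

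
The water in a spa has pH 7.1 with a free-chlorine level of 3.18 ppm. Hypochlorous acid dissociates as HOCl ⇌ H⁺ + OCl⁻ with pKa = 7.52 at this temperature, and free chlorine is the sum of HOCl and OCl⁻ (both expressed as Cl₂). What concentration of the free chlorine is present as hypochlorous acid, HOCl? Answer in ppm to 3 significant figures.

2.30 ppm

[OCl⁻]/[HOCl] = 10^(pH − pKa) = 10^(7.1 − 7.52) = 10^-0.42 = 0.3802.
Fraction as HOCl = 1 / (1 + 0.3802) = 0.7245.
HOCl = 0.7245 × 3.18 ppm = 2.304 ppm.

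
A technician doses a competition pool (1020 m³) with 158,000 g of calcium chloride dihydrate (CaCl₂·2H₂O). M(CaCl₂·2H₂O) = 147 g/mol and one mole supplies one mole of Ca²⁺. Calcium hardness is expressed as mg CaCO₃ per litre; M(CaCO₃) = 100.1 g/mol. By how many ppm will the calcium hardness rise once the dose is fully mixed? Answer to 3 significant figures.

105 ppm

Volume: 1020 m³ = 1,020,000 L.
Moles of Ca²⁺: 158,000 g ÷ 147 g/mol = 1075 mol.
As CaCO₃: 1075 mol × 100.1 g/mol = 107,600 g.
Rise: 107,600 g / 1,020,000 L × 1000 = 105.5 mg/L.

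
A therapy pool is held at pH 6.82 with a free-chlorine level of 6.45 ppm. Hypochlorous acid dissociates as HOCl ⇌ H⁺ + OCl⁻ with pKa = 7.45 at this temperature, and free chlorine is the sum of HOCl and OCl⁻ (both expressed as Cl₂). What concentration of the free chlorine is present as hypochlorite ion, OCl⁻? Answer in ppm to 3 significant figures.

[OCl⁻]/[HOCl] = 10^(pH − pKa) = 10^(6.82 − 7.45) = 10^-0.63 = 0.2344.
Fraction as HOCl = 1 / (1 + 0.2344) = 0.8101.
OCl⁻ = (1 − 0.8101) × 6.45 ppm = 1.225 ppm.

1.22 ppm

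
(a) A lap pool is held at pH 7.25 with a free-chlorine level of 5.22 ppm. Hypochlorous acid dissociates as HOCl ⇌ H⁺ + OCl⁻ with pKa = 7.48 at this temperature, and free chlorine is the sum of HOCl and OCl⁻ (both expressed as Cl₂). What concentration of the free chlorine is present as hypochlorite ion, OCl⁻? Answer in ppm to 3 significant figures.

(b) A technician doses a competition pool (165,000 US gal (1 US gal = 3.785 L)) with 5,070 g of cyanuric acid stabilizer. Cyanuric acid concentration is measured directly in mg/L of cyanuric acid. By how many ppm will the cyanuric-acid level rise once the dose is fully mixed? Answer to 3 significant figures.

(a) [OCl⁻]/[HOCl] = 10^(pH − pKa) = 10^(7.25 − 7.48) = 10^-0.23 = 0.5888.
(a) Fraction as HOCl = 1 / (1 + 0.5888) = 0.6294.
(a) OCl⁻ = (1 − 0.6294) × 5.22 ppm = 1.935 ppm.

(b) Volume: 165,000 US gal × 3.785 L/gal = 624,525 L.
(b) Rise: 5,070 g / 624,525 L × 1000 = 8.118 mg/L.

(a) 1.93 ppm; (b) 8.12 ppm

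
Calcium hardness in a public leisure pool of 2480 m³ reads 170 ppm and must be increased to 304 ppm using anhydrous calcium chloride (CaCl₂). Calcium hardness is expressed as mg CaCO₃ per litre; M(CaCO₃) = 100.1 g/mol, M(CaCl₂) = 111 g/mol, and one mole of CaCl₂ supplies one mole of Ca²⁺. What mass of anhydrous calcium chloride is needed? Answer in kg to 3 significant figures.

369 kg

Volume: 2480 m³ = 2,480,000 L.
Hardness to add: (304 − 170) = 134 mg/L as CaCO₃ × 2,480,000 L = 332,300 g as CaCO₃.
Moles of Ca²⁺ (1 mol Ca²⁺ ≡ 1 mol CaCO₃): 332,300 / 100.1 g/mol = 3320 mol.
Mass of CaCl₂: 3320 × 111 = 368,500 g.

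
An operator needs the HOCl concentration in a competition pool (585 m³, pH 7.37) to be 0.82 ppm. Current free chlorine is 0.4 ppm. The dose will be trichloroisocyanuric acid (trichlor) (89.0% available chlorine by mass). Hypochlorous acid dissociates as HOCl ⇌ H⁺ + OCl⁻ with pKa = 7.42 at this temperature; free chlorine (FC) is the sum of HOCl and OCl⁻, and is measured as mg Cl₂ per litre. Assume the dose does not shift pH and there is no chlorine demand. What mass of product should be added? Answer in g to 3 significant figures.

Volume: 585 m³ = 585,000 L.
[OCl⁻]/[HOCl] = 10^(pH − pKa) = 10^(7.37 − 7.42) = 0.8913; fraction as HOCl = 1/(1 + 0.8913) = 0.5288.
Free chlorine required for 0.82 ppm HOCl: 0.82 / 0.5288 = 1.551 ppm.
FC to add: 1.551 − 0.4 = 1.151 mg/L as Cl₂.
Cl₂ equivalent: 1.151 mg/L × 585,000 L = 673.2 g.
Product at 89.0% available Cl: 673.2 / 0.89 = 756.4 g.

756 g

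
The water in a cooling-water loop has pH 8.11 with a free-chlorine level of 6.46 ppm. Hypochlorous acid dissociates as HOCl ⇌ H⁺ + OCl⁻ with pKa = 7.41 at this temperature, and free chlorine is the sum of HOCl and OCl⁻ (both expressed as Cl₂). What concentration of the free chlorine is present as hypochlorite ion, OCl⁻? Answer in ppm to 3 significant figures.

[OCl⁻]/[HOCl] = 10^(pH − pKa) = 10^(8.11 − 7.41) = 10^0.70 = 5.012.
Fraction as HOCl = 1 / (1 + 5.012) = 0.1663.
OCl⁻ = (1 − 0.1663) × 6.46 ppm = 5.385 ppm.

5.39 ppm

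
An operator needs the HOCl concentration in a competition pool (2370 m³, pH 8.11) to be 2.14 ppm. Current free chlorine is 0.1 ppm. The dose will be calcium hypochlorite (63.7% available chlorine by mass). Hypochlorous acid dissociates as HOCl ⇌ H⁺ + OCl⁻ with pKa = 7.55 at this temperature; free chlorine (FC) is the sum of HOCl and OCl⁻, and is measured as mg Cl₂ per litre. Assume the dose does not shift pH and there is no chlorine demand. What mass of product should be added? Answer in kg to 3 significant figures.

36.5 kg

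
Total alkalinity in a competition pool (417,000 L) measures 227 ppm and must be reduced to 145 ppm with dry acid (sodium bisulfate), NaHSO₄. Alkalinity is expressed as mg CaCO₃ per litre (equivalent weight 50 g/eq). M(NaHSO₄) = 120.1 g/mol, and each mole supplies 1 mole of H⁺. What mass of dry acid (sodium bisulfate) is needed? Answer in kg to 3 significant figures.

Alkalinity to neutralize: (227 − 145) = 82 mg/L as CaCO₃ × 417,000 L = 34,190 g as CaCO₃.
Equivalents of H⁺ required: 34,190 ÷ 50 g/eq = 683.9 eq = 683.9 mol NaHSO₄.
Mass of NaHSO₄: 683.9 × 120.1 = 82,130 g.

82.1 kg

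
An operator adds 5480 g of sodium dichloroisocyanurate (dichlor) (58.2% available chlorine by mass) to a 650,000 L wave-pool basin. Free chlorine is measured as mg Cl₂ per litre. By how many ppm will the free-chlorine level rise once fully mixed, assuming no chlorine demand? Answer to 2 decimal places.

Available chlorine delivered: 5480 g × 0.582 = 3189 g as Cl₂.
Concentration rise: 3189 g / 650,000 L = 4.907 mg/L = 4.91 ppm.

4.91 ppm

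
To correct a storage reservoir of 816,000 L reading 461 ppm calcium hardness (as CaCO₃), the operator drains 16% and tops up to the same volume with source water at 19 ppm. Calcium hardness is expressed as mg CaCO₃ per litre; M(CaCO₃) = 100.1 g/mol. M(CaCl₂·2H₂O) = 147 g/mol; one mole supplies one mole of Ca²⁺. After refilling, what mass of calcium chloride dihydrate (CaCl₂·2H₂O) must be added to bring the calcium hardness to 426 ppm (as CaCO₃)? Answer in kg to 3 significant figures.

42.8 kg

After draining 16% and refilling: 461 × 0.84 + 19 × 0.16 = 390.28 ppm.
Deficit to target: 426 − 390.28 = 35.72 mg/L.
As CaCO₃: 35.72 mg/L × 816,000 L = 29,150 g; ÷ 100.1 = 291.2 mol Ca²⁺.
Mass: 291.2 × 147 = 42,800 g.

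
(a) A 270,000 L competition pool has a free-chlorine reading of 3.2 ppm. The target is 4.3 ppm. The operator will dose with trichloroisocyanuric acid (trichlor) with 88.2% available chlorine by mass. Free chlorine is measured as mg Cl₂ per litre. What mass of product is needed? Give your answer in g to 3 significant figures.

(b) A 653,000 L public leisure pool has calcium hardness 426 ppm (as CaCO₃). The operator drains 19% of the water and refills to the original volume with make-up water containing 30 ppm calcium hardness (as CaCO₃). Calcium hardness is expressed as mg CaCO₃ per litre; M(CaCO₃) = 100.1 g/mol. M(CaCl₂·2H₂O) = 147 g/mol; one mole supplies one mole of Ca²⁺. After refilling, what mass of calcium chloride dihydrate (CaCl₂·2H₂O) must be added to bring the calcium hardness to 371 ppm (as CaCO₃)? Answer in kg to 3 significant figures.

(a) 337 g; (b) 19.4 kg

(a) Chlorine deficit: 4.3 − 3.2 = 1.1 ppm = 1.1 mg/L as Cl₂.
(a) Cl₂ equivalent needed: 1.1 mg/L × 270,000 L = 297,000 mg = 297 g.
(a) Product at 88.2% available chlorine: 297 / 0.882 = 336.7 g.

(b) After draining 19% and refilling: 426 × 0.81 + 30 × 0.19 = 350.76 ppm.
(b) Deficit to target: 371 − 350.76 = 20.24 mg/L.
(b) As CaCO₃: 20.24 mg/L × 653,000 L = 13,220 g; ÷ 100.1 = 132 mol Ca²⁺.
(b) Mass: 132 × 147 = 19,410 g.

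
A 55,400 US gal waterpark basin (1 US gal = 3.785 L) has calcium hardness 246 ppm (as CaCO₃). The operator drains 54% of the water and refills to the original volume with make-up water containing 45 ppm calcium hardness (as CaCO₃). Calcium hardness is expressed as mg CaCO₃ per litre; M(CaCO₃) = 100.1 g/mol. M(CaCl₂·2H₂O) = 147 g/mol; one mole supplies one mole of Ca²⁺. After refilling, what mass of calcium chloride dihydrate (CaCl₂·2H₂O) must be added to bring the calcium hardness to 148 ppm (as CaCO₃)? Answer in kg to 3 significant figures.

Volume: 55,400 US gal × 3.785 L/gal = 209,689 L.
After draining 54% and refilling: 246 × 0.46 + 45 × 0.54 = 137.46 ppm.
Deficit to target: 148 − 137.46 = 10.54 mg/L.
As CaCO₃: 10.54 mg/L × 209,689 L = 2210 g; ÷ 100.1 = 22.08 mol Ca²⁺.
Mass: 22.08 × 147 = 3246 g.

3.25 kg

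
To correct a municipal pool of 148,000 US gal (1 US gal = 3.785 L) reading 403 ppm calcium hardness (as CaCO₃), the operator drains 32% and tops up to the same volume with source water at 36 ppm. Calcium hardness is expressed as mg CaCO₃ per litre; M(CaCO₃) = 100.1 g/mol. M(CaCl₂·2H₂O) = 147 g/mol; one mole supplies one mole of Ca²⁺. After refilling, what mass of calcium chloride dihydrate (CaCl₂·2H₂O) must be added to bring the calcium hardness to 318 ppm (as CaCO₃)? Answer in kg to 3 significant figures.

26.7 kg

Volume: 148,000 US gal × 3.785 L/gal = 560,180 L.
After draining 32% and refilling: 403 × 0.68 + 36 × 0.32 = 285.56 ppm.
Deficit to target: 318 − 285.56 = 32.44 mg/L.
As CaCO₃: 32.44 mg/L × 560,180 L = 18,170 g; ÷ 100.1 = 181.5 mol Ca²⁺.
Mass: 181.5 × 147 = 26,690 g.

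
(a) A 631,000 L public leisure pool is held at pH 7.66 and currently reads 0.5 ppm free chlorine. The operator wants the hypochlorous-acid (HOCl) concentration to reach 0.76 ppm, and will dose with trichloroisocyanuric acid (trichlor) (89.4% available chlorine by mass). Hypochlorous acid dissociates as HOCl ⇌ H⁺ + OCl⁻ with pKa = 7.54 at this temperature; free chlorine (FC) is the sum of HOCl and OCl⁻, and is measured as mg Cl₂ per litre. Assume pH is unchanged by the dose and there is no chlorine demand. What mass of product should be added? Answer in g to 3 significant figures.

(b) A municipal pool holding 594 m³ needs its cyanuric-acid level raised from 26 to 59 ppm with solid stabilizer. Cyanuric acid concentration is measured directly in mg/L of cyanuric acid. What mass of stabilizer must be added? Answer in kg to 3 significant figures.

(a) [OCl⁻]/[HOCl] = 10^(pH − pKa) = 10^(7.66 − 7.54) = 1.318; fraction as HOCl = 1/(1 + 1.318) = 0.4314.
(a) Free chlorine required for 0.76 ppm HOCl: 0.76 / 0.4314 = 1.762 ppm.
(a) FC to add: 1.762 − 0.5 = 1.262 mg/L as Cl₂.
(a) Cl₂ equivalent: 1.262 mg/L × 631,000 L = 796.2 g.
(a) Product at 89.4% available Cl: 796.2 / 0.894 = 890.7 g.

(b) Volume: 594 m³ = 594,000 L.
(b) CYA to add: (59 − 26) = 33 mg/L × 594,000 L = 19,600 g cyanuric acid.

(a) 891 g; (b) 19.6 kg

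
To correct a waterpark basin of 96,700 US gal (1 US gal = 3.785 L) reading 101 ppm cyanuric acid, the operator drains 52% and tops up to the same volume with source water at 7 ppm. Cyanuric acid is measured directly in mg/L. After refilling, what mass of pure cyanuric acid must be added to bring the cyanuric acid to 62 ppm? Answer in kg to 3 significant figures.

3.62 kg

Volume: 96,700 US gal × 3.785 L/gal = 366,010 L.
After draining 52% and refilling: 101 × 0.48 + 7 × 0.52 = 52.12 ppm.
Deficit to target: 62 − 52.12 = 9.88 mg/L.
Mass: 9.88 mg/L × 366,010 L = 3616 g cyanuric acid.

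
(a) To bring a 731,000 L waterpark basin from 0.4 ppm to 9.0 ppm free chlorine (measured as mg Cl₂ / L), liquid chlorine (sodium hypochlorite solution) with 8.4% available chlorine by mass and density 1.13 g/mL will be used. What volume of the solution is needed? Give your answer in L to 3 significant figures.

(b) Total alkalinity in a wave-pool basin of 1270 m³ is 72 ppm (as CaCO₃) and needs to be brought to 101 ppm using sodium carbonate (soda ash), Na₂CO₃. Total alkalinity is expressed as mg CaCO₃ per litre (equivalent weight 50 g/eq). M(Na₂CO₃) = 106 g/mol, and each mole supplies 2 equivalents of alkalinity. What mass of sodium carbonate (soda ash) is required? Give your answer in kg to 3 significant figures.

(a) Chlorine deficit: 9.0 − 0.4 = 8.6 ppm = 8.6 mg/L as Cl₂.
(a) Cl₂ equivalent needed: 8.6 mg/L × 731,000 L = 6,287,000 mg = 6287 g.
(a) Product at 8.4% available chlorine: 6287 / 0.084 = 74,840 g.
(a) Volume at density 1.13 g/mL: 74,840 g ÷ 1.13 g/mL = 66,230 mL.

(b) Volume: 1270 m³ = 1,270,000 L.
(b) Alkalinity to add: (101 − 72) = 29 mg/L as CaCO₃ × 1,270,000 L = 36,830 g as CaCO₃.
(b) Equivalents: 36,830 g ÷ 50 g/eq = 736.6 eq.
(b) Each mole of Na₂CO₃ supplies 2 eq, so 736.6 / 2 = 368.3 mol.
(b) Mass: 368.3 mol × 106 g/mol = 39,040 g.

(a) 66.2 L; (b) 39.0 kg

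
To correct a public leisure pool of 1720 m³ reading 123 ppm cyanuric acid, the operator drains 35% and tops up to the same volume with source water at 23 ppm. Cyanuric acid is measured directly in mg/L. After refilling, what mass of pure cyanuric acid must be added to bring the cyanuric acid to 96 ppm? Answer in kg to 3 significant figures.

13.8 kg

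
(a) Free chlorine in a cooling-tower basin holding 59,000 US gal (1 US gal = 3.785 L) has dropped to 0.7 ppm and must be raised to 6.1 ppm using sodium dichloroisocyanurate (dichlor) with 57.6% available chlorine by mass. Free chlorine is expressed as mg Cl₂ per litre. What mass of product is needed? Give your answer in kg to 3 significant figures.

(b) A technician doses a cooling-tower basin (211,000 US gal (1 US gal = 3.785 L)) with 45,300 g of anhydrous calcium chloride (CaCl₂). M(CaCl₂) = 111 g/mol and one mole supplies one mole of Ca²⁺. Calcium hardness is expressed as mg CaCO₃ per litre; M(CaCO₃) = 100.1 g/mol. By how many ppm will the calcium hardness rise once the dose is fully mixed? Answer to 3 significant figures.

(a) 2.09 kg; (b) 51.2 ppm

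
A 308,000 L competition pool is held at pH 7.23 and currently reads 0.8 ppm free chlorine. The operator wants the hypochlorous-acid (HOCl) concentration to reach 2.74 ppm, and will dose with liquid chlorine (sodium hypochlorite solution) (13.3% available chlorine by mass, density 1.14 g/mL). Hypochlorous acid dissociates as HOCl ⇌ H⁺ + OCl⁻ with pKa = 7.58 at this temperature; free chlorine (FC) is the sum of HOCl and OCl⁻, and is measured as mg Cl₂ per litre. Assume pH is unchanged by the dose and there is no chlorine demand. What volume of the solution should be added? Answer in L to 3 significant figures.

[OCl⁻]/[HOCl] = 10^(pH − pKa) = 10^(7.23 − 7.58) = 0.4467; fraction as HOCl = 1/(1 + 0.4467) = 0.6912.
Free chlorine required for 2.74 ppm HOCl: 2.74 / 0.6912 = 3.964 ppm.
FC to add: 3.964 − 0.8 = 3.164 mg/L as Cl₂.
Cl₂ equivalent: 3.164 mg/L × 308,000 L = 974.5 g.
Product at 13.3% available Cl: 974.5 / 0.133 = 7327 g.
Volume: 7327 g ÷ 1.14 g/mL = 6427 mL.

6.43 L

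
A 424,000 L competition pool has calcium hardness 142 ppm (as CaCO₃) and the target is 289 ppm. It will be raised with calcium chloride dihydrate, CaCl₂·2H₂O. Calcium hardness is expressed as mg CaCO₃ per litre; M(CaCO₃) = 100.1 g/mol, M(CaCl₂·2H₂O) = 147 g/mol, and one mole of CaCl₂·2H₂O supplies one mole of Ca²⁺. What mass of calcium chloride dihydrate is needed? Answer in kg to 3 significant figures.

Hardness to add: (289 − 142) = 147 mg/L as CaCO₃ × 424,000 L = 62,330 g as CaCO₃.
Moles of Ca²⁺ (1 mol Ca²⁺ ≡ 1 mol CaCO₃): 62,330 / 100.1 g/mol = 622.7 mol.
Mass of CaCl₂·2H₂O: 622.7 × 147 = 91,530 g.

91.5 kg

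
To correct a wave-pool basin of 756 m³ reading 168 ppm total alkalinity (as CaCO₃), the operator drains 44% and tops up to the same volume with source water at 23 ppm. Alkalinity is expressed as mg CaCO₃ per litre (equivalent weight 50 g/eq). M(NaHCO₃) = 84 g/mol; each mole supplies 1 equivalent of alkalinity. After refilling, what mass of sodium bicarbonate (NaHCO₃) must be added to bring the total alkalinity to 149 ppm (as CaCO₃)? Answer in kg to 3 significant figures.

56.9 kg

Volume: 756 m³ = 756,000 L.
After draining 44% and refilling: 168 × 0.56 + 23 × 0.44 = 104.2 ppm.
Deficit to target: 149 − 104.2 = 44.8 mg/L.
As CaCO₃: 44.8 mg/L × 756,000 L = 33,870 g; ÷ 50 g/eq ÷ 1 = 677.4 mol NaHCO₃.
Mass: 677.4 × 84 = 56,900 g.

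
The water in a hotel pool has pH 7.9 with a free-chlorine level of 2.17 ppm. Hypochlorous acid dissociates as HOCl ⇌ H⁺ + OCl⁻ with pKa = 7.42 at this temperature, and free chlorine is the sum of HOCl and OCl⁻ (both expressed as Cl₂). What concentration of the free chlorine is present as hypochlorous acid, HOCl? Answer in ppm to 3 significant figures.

0.540 ppm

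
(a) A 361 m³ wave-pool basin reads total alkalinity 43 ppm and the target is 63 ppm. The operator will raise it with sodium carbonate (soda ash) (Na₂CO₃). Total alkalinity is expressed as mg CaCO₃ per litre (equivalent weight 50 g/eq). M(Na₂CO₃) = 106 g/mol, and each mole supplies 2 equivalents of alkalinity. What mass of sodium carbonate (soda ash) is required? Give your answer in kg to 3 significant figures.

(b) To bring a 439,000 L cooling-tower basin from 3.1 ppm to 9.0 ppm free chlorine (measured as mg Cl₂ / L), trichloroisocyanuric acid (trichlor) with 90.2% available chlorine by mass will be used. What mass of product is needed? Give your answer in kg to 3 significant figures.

(a) 7.65 kg; (b) 2.87 kg

(a) Volume: 361 m³ = 361,000 L.
(a) Alkalinity to add: (63 − 43) = 20 mg/L as CaCO₃ × 361,000 L = 7220 g as CaCO₃.
(a) Equivalents: 7220 g ÷ 50 g/eq = 144.4 eq.
(a) Each mole of Na₂CO₃ supplies 2 eq, so 144.4 / 2 = 72.2 mol.
(a) Mass: 72.2 mol × 106 g/mol = 7653 g.

(b) Chlorine deficit: 9.0 − 3.1 = 5.9 ppm = 5.9 mg/L as Cl₂.
(b) Cl₂ equivalent needed: 5.9 mg/L × 439,000 L = 2,590,000 mg = 2590 g.
(b) Product at 90.2% available chlorine: 2590 / 0.902 = 2872 g.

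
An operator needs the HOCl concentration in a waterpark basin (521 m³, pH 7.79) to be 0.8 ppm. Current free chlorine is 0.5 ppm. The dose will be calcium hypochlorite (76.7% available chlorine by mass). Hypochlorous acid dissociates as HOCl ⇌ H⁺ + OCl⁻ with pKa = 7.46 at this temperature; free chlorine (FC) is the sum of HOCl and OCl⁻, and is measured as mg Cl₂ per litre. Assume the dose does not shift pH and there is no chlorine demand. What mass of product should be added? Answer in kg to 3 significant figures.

Volume: 521 m³ = 521,000 L.
[OCl⁻]/[HOCl] = 10^(pH − pKa) = 10^(7.79 − 7.46) = 2.138; fraction as HOCl = 1/(1 + 2.138) = 0.3187.
Free chlorine required for 0.8 ppm HOCl: 0.8 / 0.3187 = 2.51 ppm.
FC to add: 2.51 − 0.5 = 2.01 mg/L as Cl₂.
Cl₂ equivalent: 2.01 mg/L × 521,000 L = 1047 g.
Product at 76.7% available Cl: 1047 / 0.767 = 1366 g.

1.37 kg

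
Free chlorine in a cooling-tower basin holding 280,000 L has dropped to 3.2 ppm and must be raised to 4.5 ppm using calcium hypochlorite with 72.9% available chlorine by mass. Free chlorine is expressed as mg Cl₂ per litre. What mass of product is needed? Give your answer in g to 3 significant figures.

499 g

Chlorine deficit: 4.5 − 3.2 = 1.3 ppm = 1.3 mg/L as Cl₂.
Cl₂ equivalent needed: 1.3 mg/L × 280,000 L = 364,000 mg = 364 g.
Product at 72.9% available chlorine: 364 / 0.729 = 499.3 g.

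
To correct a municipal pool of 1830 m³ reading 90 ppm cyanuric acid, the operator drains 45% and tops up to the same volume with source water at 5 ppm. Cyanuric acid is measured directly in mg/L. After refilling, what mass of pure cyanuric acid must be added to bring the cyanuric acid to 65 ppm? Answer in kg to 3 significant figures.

Volume: 1830 m³ = 1,830,000 L.
After draining 45% and refilling: 90 × 0.55 + 5 × 0.45 = 51.75 ppm.
Deficit to target: 65 − 51.75 = 13.25 mg/L.
Mass: 13.25 mg/L × 1,830,000 L = 24,250 g cyanuric acid.

24.2 kg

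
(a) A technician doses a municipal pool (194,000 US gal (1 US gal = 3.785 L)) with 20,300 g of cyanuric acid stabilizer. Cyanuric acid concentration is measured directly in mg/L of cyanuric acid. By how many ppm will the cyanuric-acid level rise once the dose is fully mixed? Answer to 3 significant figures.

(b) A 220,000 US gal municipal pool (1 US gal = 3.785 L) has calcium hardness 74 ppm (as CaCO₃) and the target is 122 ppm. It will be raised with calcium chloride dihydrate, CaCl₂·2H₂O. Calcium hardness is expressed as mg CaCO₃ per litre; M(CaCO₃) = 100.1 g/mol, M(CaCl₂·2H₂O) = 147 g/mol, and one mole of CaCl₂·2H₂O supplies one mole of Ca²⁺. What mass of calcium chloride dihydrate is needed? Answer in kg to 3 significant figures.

(a) 27.6 ppm; (b) 58.7 kg

(a) Volume: 194,000 US gal × 3.785 L/gal = 734,290 L.
(a) Rise: 20,300 g / 734,290 L × 1000 = 27.65 mg/L.

(b) Volume: 220,000 US gal × 3.785 L/gal = 832,700 L.
(b) Hardness to add: (122 − 74) = 48 mg/L as CaCO₃ × 832,700 L = 39,970 g as CaCO₃.
(b) Moles of Ca²⁺ (1 mol Ca²⁺ ≡ 1 mol CaCO₃): 39,970 / 100.1 g/mol = 399.3 mol.
(b) Mass of CaCl₂·2H₂O: 399.3 × 147 = 58,700 g.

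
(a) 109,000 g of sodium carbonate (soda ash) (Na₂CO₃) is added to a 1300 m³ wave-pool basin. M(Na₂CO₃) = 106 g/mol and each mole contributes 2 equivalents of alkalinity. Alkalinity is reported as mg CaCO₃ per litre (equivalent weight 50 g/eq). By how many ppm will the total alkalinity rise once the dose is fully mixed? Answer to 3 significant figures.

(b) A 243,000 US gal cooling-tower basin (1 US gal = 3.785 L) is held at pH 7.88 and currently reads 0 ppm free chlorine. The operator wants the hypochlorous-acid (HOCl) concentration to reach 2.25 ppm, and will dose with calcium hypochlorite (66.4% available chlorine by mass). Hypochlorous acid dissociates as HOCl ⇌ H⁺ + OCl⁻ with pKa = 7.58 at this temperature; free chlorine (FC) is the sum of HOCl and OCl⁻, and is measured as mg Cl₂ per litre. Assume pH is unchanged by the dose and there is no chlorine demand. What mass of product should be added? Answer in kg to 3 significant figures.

(a) 79.1 ppm; (b) 9.34 kg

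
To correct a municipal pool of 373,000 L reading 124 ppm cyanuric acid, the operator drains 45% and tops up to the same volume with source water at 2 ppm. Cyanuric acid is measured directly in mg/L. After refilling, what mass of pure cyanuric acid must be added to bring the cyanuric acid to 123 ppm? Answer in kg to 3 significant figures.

After draining 45% and refilling: 124 × 0.55 + 2 × 0.45 = 69.1 ppm.
Deficit to target: 123 − 69.1 = 53.9 mg/L.
Mass: 53.9 mg/L × 373,000 L = 20,100 g cyanuric acid.

20.1 kg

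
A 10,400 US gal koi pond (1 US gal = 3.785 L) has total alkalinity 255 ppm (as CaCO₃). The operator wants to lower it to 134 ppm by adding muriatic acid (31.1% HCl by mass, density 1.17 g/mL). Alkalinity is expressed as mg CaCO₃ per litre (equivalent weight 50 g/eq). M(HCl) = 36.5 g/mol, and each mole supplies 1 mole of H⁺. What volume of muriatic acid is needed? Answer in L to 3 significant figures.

Volume: 10,400 US gal × 3.785 L/gal = 39,364 L.
Alkalinity to neutralize: (255 − 134) = 121 mg/L as CaCO₃ × 39,364 L = 4763 g as CaCO₃.
Equivalents of H⁺ required: 4763 ÷ 50 g/eq = 95.26 eq = 95.26 mol HCl.
Mass of HCl: 95.26 × 36.5 = 3477 g.
Mass of 31.1% solution: 3477 / 0.311 = 11,180 g.
Volume: 11,180 g ÷ 1.17 g/mL = 9556 mL.

9.56 L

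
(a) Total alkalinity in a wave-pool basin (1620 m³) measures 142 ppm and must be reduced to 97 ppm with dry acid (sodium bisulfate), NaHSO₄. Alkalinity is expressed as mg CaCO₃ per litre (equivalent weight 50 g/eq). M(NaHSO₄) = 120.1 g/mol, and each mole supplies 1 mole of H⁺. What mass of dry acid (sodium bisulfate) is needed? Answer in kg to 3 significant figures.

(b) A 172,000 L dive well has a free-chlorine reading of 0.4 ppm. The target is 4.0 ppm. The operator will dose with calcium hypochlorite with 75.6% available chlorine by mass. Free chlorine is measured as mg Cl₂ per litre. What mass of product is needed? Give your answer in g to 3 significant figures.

(a) 175 kg; (b) 819 g

(a) Volume: 1620 m³ = 1,620,000 L.
(a) Alkalinity to neutralize: (142 − 97) = 45 mg/L as CaCO₃ × 1,620,000 L = 72,900 g as CaCO₃.
(a) Equivalents of H⁺ required: 72,900 ÷ 50 g/eq = 1458 eq = 1458 mol NaHSO₄.
(a) Mass of NaHSO₄: 1458 × 120.1 = 175,100 g.

(b) Chlorine deficit: 4.0 − 0.4 = 3.6 ppm = 3.6 mg/L as Cl₂.
(b) Cl₂ equivalent needed: 3.6 mg/L × 172,000 L = 619,200 mg = 619.2 g.
(b) Product at 75.6% available chlorine: 619.2 / 0.756 = 819 g.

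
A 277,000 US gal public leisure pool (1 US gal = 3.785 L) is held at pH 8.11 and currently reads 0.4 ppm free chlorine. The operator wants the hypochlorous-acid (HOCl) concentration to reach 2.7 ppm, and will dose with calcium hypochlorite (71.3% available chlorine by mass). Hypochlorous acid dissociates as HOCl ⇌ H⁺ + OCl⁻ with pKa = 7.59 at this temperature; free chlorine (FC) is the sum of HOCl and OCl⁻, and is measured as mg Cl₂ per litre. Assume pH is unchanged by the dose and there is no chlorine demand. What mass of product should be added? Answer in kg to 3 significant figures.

Volume: 277,000 US gal × 3.785 L/gal = 1,048,445 L.
[OCl⁻]/[HOCl] = 10^(pH − pKa) = 10^(8.11 − 7.59) = 3.311; fraction as HOCl = 1/(1 + 3.311) = 0.2319.
Free chlorine required for 2.7 ppm HOCl: 2.7 / 0.2319 = 11.64 ppm.
FC to add: 11.64 − 0.4 = 11.24 mg/L as Cl₂.
Cl₂ equivalent: 11.24 mg/L × 1,048,445 L = 11,790 g.
Product at 71.3% available Cl: 11,790 / 0.713 = 16,530 g.

16.5 kg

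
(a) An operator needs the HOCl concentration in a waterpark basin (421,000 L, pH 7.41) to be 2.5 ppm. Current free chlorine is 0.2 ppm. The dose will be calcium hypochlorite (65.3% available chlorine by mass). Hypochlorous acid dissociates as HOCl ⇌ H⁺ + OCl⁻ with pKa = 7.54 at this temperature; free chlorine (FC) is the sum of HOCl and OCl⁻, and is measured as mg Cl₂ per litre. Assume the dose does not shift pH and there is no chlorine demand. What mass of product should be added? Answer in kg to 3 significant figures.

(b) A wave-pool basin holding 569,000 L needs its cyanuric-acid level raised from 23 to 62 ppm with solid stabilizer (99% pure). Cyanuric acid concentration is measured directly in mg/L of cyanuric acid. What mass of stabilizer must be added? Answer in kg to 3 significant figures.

(a) [OCl⁻]/[HOCl] = 10^(pH − pKa) = 10^(7.41 − 7.54) = 0.7413; fraction as HOCl = 1/(1 + 0.7413) = 0.5743.
(a) Free chlorine required for 2.5 ppm HOCl: 2.5 / 0.5743 = 4.353 ppm.
(a) FC to add: 4.353 − 0.2 = 4.153 mg/L as Cl₂.
(a) Cl₂ equivalent: 4.153 mg/L × 421,000 L = 1749 g.
(a) Product at 65.3% available Cl: 1749 / 0.653 = 2678 g.

(b) CYA to add: (62 − 23) = 39 mg/L × 569,000 L = 22,190 g cyanuric acid.
(b) At 99% purity: 22,190 / 0.99 = 22,420 g product.

(a) 2.68 kg; (b) 22.4 kg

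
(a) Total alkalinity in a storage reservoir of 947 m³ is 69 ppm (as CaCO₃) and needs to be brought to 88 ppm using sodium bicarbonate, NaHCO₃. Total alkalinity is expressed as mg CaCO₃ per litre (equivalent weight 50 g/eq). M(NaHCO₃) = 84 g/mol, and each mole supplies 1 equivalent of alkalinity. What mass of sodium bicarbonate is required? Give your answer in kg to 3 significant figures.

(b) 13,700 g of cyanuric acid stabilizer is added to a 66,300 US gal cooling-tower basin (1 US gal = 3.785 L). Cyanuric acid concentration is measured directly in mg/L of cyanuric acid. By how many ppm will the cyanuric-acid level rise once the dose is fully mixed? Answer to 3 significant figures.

(a) 30.2 kg; (b) 54.6 ppm

(a) Volume: 947 m³ = 947,000 L.
(a) Alkalinity to add: (88 − 69) = 19 mg/L as CaCO₃ × 947,000 L = 17,990 g as CaCO₃.
(a) Equivalents: 17,990 g ÷ 50 g/eq = 359.9 eq.
(a) NaHCO₃ supplies 1 eq per mole → 359.9 mol.
(a) Mass: 359.9 mol × 84 g/mol = 30,230 g.

(b) Volume: 66,300 US gal × 3.785 L/gal = 250,946 L.
(b) Rise: 13,700 g / 250,946 L × 1000 = 54.59 mg/L.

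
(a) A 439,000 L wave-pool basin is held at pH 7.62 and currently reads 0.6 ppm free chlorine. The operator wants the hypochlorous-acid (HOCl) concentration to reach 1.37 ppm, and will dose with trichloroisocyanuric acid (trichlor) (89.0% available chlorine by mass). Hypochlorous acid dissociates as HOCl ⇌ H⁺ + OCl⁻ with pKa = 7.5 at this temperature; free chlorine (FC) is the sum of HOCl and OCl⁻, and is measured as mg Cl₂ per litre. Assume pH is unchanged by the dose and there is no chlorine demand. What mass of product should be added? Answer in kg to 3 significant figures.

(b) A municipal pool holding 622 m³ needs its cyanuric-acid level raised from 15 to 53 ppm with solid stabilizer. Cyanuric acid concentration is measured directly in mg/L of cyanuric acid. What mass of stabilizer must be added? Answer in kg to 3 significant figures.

(a) 1.27 kg; (b) 23.6 kg

(a) [OCl⁻]/[HOCl] = 10^(pH − pKa) = 10^(7.62 − 7.5) = 1.318; fraction as HOCl = 1/(1 + 1.318) = 0.4314.
(a) Free chlorine required for 1.37 ppm HOCl: 1.37 / 0.4314 = 3.176 ppm.
(a) FC to add: 3.176 − 0.6 = 2.576 mg/L as Cl₂.
(a) Cl₂ equivalent: 2.576 mg/L × 439,000 L = 1131 g.
(a) Product at 89.0% available Cl: 1131 / 0.89 = 1271 g.

(b) Volume: 622 m³ = 622,000 L.
(b) CYA to add: (53 − 15) = 38 mg/L × 622,000 L = 23,640 g cyanuric acid.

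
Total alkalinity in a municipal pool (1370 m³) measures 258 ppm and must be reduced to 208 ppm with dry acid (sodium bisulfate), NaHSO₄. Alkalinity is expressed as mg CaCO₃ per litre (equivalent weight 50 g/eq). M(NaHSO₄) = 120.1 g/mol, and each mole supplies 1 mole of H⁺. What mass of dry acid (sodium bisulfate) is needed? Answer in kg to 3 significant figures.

165 kg

Volume: 1370 m³ = 1,370,000 L.
Alkalinity to neutralize: (258 − 208) = 50 mg/L as CaCO₃ × 1,370,000 L = 68,500 g as CaCO₃.
Equivalents of H⁺ required: 68,500 ÷ 50 g/eq = 1370 eq = 1370 mol NaHSO₄.
Mass of NaHSO₄: 1370 × 120.1 = 164,500 g.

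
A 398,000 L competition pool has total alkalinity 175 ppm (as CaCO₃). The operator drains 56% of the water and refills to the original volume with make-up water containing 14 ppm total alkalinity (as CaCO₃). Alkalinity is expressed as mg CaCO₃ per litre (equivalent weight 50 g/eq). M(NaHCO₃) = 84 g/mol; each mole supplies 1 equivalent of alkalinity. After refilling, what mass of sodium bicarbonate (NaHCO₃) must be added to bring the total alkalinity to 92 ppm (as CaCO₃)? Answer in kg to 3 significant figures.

After draining 56% and refilling: 175 × 0.44 + 14 × 0.56 = 84.84 ppm.
Deficit to target: 92 − 84.84 = 7.16 mg/L.
As CaCO₃: 7.16 mg/L × 398,000 L = 2850 g; ÷ 50 g/eq ÷ 1 = 56.99 mol NaHCO₃.
Mass: 56.99 × 84 = 4787 g.

4.79 kg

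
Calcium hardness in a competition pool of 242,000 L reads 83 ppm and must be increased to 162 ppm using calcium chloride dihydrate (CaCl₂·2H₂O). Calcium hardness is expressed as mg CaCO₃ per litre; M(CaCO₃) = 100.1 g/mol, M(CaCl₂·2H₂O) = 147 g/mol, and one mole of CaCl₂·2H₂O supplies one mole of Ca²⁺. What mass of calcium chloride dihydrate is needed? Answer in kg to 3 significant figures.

Hardness to add: (162 − 83) = 79 mg/L as CaCO₃ × 242,000 L = 19,120 g as CaCO₃.
Moles of Ca²⁺ (1 mol Ca²⁺ ≡ 1 mol CaCO₃): 19,120 / 100.1 g/mol = 191 mol.
Mass of CaCl₂·2H₂O: 191 × 147 = 28,080 g.

28.1 kg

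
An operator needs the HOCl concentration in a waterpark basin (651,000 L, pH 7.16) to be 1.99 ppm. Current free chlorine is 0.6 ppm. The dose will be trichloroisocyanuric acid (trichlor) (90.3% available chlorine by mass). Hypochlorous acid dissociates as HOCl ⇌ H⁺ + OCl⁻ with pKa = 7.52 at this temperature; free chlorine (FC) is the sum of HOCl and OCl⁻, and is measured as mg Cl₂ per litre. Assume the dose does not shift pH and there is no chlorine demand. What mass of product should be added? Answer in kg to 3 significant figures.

1.63 kg

[OCl⁻]/[HOCl] = 10^(pH − pKa) = 10^(7.16 − 7.52) = 0.4365; fraction as HOCl = 1/(1 + 0.4365) = 0.6961.
Free chlorine required for 1.99 ppm HOCl: 1.99 / 0.6961 = 2.859 ppm.
FC to add: 2.859 − 0.6 = 2.259 mg/L as Cl₂.
Cl₂ equivalent: 2.259 mg/L × 651,000 L = 1470 g.
Product at 90.3% available Cl: 1470 / 0.903 = 1628 g.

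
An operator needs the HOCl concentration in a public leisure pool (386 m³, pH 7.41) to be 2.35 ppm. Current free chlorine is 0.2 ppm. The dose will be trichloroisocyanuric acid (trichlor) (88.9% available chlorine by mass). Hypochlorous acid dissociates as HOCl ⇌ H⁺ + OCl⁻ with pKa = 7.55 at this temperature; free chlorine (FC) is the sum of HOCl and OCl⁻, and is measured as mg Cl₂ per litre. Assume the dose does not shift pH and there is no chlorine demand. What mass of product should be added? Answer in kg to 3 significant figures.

Volume: 386 m³ = 386,000 L.
[OCl⁻]/[HOCl] = 10^(pH − pKa) = 10^(7.41 − 7.55) = 0.7244; fraction as HOCl = 1/(1 + 0.7244) = 0.5799.
Free chlorine required for 2.35 ppm HOCl: 2.35 / 0.5799 = 4.052 ppm.
FC to add: 4.052 − 0.2 = 3.852 mg/L as Cl₂.
Cl₂ equivalent: 3.852 mg/L × 386,000 L = 1487 g.
Product at 88.9% available Cl: 1487 / 0.889 = 1673 g.

1.67 kg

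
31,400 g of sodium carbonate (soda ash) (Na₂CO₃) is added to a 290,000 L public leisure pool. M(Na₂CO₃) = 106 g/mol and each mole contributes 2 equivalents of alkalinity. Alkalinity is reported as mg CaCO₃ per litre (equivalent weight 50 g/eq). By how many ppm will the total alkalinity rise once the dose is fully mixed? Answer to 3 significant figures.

Moles of Na₂CO₃: 31,400 g ÷ 106 g/mol = 296.2 mol → 592.5 eq of alkalinity.
As CaCO₃: 592.5 eq × 50 g/eq = 29,620 g.
Rise: 29,620 g / 290,000 L × 1000 = 102.1 mg/L.

102 ppm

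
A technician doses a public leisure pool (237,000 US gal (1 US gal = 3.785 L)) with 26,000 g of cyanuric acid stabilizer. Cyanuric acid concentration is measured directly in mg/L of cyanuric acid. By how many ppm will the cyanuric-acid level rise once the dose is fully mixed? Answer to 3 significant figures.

29.0 ppm

Volume: 237,000 US gal × 3.785 L/gal = 897,045 L.
Rise: 26,000 g / 897,045 L × 1000 = 28.98 mg/L.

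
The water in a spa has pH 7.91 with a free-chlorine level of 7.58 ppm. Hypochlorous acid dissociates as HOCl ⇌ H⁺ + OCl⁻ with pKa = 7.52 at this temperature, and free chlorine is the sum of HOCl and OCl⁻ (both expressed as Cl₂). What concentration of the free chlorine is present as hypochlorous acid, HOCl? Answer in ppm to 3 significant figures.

2.19 ppm

[OCl⁻]/[HOCl] = 10^(pH − pKa) = 10^(7.91 − 7.52) = 10^0.39 = 2.455.
Fraction as HOCl = 1 / (1 + 2.455) = 0.2895.
HOCl = 0.2895 × 7.58 ppm = 2.194 ppm.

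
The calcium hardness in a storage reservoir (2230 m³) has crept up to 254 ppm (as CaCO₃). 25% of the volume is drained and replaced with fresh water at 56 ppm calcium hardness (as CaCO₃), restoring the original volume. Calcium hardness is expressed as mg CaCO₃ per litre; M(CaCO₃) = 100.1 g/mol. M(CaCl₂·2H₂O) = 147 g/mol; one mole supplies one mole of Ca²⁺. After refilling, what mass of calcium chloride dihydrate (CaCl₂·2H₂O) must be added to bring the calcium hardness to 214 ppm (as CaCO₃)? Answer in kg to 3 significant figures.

Volume: 2230 m³ = 2,230,000 L.
After draining 25% and refilling: 254 × 0.75 + 56 × 0.25 = 204.5 ppm.
Deficit to target: 214 − 204.5 = 9.5 mg/L.
As CaCO₃: 9.5 mg/L × 2,230,000 L = 21,180 g; ÷ 100.1 = 211.6 mol Ca²⁺.
Mass: 211.6 × 147 = 31,110 g.

31.1 kg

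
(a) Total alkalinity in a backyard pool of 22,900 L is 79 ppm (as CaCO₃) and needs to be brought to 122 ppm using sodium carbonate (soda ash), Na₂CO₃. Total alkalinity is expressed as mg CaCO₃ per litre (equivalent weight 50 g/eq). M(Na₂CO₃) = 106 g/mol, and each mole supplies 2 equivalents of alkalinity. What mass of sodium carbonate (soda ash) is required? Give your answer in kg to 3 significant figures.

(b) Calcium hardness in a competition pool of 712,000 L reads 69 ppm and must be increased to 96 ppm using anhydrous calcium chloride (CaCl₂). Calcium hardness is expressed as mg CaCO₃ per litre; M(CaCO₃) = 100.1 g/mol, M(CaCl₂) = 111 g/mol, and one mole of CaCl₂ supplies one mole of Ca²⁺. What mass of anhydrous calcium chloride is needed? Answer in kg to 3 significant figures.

(a) Alkalinity to add: (122 − 79) = 43 mg/L as CaCO₃ × 22,900 L = 984.7 g as CaCO₃.
(a) Equivalents: 984.7 g ÷ 50 g/eq = 19.69 eq.
(a) Each mole of Na₂CO₃ supplies 2 eq, so 19.69 / 2 = 9.847 mol.
(a) Mass: 9.847 mol × 106 g/mol = 1044 g.

(b) Hardness to add: (96 − 69) = 27 mg/L as CaCO₃ × 712,000 L = 19,220 g as CaCO₃.
(b) Moles of Ca²⁺ (1 mol Ca²⁺ ≡ 1 mol CaCO₃): 19,220 / 100.1 g/mol = 192 mol.
(b) Mass of CaCl₂: 192 × 111 = 21,320 g.

(a) 1.04 kg; (b) 21.3 kg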